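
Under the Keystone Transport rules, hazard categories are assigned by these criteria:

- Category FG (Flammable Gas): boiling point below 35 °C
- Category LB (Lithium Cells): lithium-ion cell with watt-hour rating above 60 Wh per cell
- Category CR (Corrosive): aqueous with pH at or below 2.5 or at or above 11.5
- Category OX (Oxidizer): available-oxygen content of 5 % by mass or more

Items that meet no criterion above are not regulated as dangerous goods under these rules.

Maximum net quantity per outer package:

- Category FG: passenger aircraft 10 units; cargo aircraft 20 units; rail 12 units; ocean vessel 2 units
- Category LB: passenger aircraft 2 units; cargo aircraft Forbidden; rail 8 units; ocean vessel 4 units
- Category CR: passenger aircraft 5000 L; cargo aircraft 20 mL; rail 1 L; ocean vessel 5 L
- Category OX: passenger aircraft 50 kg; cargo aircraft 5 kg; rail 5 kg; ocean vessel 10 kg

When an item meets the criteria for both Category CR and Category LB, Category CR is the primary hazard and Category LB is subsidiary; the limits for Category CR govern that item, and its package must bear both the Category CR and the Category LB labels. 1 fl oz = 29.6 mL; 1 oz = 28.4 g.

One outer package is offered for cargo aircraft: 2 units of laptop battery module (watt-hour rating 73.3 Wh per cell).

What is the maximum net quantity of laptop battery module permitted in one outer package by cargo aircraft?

Forbidden

The laptop battery module has watt-hour rating 73.3 Wh per cell, which is > 60 Wh per cell, so it is Category LB (Lithium Cells).
The cargo aircraft limit for Category LB is Forbidden.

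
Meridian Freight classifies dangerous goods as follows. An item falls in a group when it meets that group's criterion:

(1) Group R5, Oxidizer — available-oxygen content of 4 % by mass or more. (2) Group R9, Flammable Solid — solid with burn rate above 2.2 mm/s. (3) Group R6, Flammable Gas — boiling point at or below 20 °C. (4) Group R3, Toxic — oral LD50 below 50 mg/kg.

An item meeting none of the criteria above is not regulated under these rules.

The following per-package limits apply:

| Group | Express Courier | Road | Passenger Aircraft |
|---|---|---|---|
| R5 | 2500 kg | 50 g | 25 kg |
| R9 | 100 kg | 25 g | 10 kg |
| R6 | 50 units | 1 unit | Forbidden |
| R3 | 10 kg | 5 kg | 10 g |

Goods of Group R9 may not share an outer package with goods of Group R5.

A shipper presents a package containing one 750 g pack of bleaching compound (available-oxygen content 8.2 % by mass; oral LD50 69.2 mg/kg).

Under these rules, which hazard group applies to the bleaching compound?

With available-oxygen content 8.2 % by mass (≥ 4 % by mass), the bleaching compound falls in Group R5.

Group R5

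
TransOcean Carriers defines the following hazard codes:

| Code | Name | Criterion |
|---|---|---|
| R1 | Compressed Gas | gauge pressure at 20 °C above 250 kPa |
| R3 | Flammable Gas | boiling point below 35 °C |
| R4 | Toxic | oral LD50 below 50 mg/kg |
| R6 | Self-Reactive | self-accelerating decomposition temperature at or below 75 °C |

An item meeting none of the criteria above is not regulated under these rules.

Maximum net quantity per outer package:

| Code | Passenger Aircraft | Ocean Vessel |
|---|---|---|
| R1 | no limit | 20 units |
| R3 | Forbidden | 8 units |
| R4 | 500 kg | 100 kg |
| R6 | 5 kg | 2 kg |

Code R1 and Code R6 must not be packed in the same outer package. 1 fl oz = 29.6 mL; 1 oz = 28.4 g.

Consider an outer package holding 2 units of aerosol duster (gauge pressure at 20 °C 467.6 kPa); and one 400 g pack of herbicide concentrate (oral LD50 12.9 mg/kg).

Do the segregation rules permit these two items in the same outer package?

The aerosol duster has gauge pressure at 20 °C 467.6 kPa, which is > 250 kPa, so it is Code R1 (Compressed Gas).
The herbicide concentrate has oral LD50 12.9 mg/kg, which is < 50 mg/kg, so it is Code R4 (Toxic).
No segregation rule bars Code R1 with Code R4.

Yes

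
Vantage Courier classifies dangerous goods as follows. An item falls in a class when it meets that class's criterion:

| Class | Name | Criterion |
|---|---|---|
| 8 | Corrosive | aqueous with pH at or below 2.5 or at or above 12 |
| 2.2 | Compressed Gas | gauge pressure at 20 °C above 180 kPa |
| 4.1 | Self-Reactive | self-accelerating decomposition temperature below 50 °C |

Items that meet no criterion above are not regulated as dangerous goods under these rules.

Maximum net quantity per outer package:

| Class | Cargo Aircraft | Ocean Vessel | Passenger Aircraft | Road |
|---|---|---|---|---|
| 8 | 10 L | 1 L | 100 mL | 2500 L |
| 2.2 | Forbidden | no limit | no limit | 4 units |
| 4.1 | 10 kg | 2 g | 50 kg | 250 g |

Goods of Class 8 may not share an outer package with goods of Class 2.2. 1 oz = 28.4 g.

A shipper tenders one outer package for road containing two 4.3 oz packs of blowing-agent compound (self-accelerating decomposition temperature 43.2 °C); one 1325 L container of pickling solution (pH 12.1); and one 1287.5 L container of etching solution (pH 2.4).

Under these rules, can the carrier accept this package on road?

No

Self-accelerating decomposition temperature 43.2 °C meets the Class 4.1 criterion (Self-Reactive), so the blowing-agent compound is Class 4.1.
Pickling solution: pH 12.1 ≥ 12 → Class 8 (Corrosive).
With pH 2.4 (≤ 2.5), the etching solution falls in Class 8.
Class 8 net quantity: 1325 L + 1287.5 L = 2612.5 L.
2612.5 L exceeds the road limit of 2500 L for Class 8.
Class 4.1 quantity: two 4.3 oz packs = 244.24 g.
244.24 g is within the road limit of 250 g for Class 4.1.
The segregation rule (Class 8 with Class 2.2) does not apply to Class 8 with Class 4.1.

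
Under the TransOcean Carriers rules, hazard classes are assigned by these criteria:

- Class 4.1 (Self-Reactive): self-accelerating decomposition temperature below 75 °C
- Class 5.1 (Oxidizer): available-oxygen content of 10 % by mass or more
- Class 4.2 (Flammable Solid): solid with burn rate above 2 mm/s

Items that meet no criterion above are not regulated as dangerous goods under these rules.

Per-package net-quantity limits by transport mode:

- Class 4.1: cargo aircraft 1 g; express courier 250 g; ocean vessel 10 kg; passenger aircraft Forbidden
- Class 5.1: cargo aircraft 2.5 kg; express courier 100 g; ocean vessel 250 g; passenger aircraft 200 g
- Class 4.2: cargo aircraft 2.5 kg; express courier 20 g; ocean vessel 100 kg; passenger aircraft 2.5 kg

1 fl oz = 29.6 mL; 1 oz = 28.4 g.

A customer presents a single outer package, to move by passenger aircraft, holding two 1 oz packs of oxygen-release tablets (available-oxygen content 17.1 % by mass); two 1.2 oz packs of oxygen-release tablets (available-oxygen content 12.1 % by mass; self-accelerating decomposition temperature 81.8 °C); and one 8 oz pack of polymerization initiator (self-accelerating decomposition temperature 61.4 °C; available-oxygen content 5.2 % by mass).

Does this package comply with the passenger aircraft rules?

With available-oxygen content 17.1 % by mass (≥ 10 % by mass), the oxygen-release tablets fall in Class 5.1.
The oxygen-release tablets have available-oxygen content 12.1 % by mass, which is ≥ 10 % by mass, so they are Class 5.1 (Oxidizer).
The polymerization initiator has self-accelerating decomposition temperature 61.4 °C, which is < 75 °C, so it is Class 4.1 (Self-Reactive).
Class 4.1 quantity: one 8 oz pack = 227.2 g.
Class 4.1 is Forbidden by passenger aircraft.
Total Class 5.1: (two 1 oz packs = 56.8 g) + (two 1.2 oz packs = 68.16 g) = 124.96 g.
124.96 g ≤ 200 g (passenger aircraft limit, Class 5.1) — within limit.

No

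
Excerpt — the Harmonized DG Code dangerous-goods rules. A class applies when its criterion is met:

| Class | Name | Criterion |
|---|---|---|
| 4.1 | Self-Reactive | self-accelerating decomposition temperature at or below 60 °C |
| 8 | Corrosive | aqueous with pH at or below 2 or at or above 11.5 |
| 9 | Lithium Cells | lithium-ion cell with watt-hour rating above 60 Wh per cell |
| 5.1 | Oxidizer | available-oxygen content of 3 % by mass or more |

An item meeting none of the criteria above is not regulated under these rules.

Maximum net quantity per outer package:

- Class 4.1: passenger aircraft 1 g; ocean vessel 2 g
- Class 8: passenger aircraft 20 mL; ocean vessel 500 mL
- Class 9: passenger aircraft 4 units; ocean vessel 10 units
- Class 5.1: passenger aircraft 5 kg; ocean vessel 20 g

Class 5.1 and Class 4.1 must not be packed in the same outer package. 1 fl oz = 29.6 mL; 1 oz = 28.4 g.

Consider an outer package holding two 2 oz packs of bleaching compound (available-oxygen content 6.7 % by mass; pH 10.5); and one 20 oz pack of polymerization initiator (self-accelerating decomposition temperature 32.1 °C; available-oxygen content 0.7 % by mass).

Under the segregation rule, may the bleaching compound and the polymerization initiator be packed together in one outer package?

Bleaching compound: available-oxygen content 6.7 % by mass ≥ 3 % by mass → Class 5.1 (Oxidizer).
Polymerization initiator: self-accelerating decomposition temperature 32.1 °C ≤ 60 °C → Class 4.1 (Self-Reactive).
Class 5.1 and Class 4.1 may not share an outer package.

No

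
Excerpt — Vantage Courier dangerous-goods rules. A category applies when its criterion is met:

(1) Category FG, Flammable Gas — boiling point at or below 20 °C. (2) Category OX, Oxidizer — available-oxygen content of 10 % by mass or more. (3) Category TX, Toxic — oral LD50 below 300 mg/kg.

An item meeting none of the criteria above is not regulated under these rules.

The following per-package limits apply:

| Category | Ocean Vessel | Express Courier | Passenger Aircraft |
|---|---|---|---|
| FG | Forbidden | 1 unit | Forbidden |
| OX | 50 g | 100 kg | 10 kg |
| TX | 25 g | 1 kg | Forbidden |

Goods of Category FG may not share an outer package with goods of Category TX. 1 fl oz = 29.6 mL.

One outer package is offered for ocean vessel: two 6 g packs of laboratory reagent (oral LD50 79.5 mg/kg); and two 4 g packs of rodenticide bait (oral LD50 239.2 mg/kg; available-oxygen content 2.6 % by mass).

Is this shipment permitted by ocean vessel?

Oral LD50 79.5 mg/kg meets the Category TX criterion (Toxic), so the laboratory reagent is Category TX.
With oral LD50 239.2 mg/kg (< 300 mg/kg), the rodenticide bait falls in Category TX.
Category TX net quantity: (two 6 g packs = 12 g) + (two 4 g packs = 8 g) = 20 g.
20 g is within the ocean vessel limit of 25 g for Category TX.

Yes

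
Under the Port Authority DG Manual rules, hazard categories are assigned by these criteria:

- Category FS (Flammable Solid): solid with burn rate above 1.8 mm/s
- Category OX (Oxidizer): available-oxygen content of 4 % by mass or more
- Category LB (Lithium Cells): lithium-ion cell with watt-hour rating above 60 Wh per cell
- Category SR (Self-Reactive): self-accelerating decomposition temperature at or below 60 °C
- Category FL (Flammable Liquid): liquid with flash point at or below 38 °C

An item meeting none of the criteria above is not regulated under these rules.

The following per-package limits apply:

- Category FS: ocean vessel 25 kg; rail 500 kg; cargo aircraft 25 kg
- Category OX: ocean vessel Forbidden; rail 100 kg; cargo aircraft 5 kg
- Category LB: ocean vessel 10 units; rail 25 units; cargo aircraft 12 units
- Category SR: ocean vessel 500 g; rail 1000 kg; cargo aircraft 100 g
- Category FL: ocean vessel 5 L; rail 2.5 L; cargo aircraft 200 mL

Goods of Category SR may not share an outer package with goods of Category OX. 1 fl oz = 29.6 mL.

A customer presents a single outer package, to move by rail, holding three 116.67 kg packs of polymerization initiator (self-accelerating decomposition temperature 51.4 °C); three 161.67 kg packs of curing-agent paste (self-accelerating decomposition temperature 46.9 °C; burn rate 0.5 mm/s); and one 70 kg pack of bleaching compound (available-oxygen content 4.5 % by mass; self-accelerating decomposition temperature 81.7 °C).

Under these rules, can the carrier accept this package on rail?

No

The polymerization initiator has self-accelerating decomposition temperature 51.4 °C, which is ≤ 60 °C, so it is Category SR (Self-Reactive).
Self-accelerating decomposition temperature 46.9 °C meets the Category SR criterion (Self-Reactive), so the curing-agent paste is Category SR.
Available-oxygen content 4.5 % by mass meets the Category OX criterion (Oxidizer), so the bleaching compound is Category OX.
Total Category SR: (three 116.67 kg packs = 350.01 kg) + (three 161.67 kg packs = 485.01 kg) = 835.02 kg.
835.02 kg ≤ 1000 kg (rail limit, Category SR) — within limit.
Category OX quantity: 70 kg.
70 kg is within the rail limit of 100 kg for Category OX.
Category SR and Category OX may not share an outer package.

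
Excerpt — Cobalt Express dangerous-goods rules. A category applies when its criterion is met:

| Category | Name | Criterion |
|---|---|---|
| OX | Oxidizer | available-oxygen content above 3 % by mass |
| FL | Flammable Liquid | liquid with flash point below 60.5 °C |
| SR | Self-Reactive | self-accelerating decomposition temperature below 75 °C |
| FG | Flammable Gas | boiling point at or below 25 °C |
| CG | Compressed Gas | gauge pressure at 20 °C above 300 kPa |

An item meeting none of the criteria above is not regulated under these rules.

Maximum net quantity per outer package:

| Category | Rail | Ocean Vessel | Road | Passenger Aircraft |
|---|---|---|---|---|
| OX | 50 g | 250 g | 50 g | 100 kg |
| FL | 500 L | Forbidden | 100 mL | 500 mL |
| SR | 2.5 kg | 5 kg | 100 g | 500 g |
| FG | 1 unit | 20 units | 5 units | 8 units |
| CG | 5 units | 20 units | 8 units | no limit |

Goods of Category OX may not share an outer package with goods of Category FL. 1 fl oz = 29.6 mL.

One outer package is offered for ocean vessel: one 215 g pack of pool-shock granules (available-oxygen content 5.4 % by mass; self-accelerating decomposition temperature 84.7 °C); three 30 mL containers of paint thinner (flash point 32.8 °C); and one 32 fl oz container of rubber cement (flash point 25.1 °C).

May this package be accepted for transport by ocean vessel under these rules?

The pool-shock granules have available-oxygen content 5.4 % by mass, which is > 3 % by mass, so they are Category OX (Oxidizer).
The paint thinner has flash point 32.8 °C, which is < 60.5 °C, so it is Category FL (Flammable Liquid).
Rubber cement: flash point 25.1 °C < 60.5 °C → Category FL (Flammable Liquid).
Category OX quantity: 215 g.
215 g is within the ocean vessel limit of 250 g for Category OX.
Total Category FL: (three 30 mL containers = 90 mL) + (one 32 fl oz container = 947.2 mL) = 1037.2 mL.
Category FL is Forbidden by ocean vessel.
Category OX and Category FL may not share an outer package.

No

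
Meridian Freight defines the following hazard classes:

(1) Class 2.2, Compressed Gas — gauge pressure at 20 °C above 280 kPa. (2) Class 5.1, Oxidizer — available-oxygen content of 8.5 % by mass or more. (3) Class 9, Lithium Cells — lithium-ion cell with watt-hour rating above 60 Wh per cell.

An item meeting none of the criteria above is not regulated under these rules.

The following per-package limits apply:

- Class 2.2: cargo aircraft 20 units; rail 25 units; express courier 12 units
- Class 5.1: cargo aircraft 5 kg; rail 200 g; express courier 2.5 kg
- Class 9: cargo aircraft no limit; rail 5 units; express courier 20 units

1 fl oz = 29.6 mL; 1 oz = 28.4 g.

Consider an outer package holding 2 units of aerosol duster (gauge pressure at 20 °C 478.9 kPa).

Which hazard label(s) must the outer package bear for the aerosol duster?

Aerosol duster: gauge pressure at 20 °C 478.9 kPa > 280 kPa → Class 2.2 (Compressed Gas).
Only the Class 2.2 label is required.

Class 2.2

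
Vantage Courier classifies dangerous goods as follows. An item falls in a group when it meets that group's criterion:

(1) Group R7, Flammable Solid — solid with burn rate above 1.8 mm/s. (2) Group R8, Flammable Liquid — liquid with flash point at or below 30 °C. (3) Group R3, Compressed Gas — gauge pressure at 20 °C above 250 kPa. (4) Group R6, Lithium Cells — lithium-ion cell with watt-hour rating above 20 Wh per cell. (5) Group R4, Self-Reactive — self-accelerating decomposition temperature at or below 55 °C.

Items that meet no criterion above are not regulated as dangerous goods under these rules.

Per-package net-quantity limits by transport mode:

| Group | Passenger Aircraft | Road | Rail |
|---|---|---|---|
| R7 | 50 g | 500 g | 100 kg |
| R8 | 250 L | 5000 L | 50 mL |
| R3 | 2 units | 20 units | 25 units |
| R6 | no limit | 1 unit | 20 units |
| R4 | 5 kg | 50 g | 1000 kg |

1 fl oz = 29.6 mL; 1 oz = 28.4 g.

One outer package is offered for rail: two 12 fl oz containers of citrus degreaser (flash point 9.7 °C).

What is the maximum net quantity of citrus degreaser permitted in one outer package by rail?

50 mL

Citrus degreaser: flash point 9.7 °C ≤ 30 °C → Group R8 (Flammable Liquid).
The rail limit for Group R8 is 50 mL.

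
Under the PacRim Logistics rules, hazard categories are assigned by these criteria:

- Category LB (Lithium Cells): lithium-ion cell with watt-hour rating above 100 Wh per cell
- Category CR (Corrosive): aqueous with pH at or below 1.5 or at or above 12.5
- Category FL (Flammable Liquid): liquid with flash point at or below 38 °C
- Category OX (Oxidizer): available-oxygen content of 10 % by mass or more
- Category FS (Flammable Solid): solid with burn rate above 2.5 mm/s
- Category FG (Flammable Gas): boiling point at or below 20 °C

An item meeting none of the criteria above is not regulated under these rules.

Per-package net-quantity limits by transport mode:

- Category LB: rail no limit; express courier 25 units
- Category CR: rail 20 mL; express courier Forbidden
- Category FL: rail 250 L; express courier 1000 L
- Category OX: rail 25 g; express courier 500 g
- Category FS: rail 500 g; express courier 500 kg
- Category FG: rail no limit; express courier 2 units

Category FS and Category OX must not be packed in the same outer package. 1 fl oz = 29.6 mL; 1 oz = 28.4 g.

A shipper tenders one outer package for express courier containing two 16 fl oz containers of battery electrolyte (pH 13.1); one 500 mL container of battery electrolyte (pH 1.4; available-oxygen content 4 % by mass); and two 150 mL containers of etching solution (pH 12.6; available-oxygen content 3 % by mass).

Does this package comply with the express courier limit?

With pH 13.1 (≥ 12.5), the battery electrolyte falls in Category CR.
The battery electrolyte has pH 1.4, which is ≤ 1.5, so it is Category CR (Corrosive).
Etching solution: pH 12.6 ≥ 12.5 → Category CR (Corrosive).
Category CR net quantity: (two 16 fl oz containers = 947.2 mL) + 500 mL + (two 150 mL containers = 300 mL) = 1747.2 mL.
By express courier, Category CR is Forbidden regardless of quantity.

No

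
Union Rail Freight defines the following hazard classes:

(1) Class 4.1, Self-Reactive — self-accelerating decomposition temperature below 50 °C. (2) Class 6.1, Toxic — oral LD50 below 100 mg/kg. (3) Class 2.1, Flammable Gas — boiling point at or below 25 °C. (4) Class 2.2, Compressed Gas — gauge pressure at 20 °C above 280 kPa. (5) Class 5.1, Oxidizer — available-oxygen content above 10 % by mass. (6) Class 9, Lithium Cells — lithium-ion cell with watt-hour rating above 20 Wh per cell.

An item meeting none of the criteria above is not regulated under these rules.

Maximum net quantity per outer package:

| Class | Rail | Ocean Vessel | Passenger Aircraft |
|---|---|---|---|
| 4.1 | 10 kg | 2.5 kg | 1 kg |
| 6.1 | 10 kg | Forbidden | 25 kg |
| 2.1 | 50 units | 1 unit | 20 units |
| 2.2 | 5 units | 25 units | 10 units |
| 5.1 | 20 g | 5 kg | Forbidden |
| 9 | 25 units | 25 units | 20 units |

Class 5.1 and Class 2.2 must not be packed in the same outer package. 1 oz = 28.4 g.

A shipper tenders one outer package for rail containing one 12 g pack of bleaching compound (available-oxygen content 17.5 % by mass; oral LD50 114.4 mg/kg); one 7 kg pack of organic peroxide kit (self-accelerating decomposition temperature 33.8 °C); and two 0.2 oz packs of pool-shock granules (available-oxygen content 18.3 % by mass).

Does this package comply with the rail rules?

No

Available-oxygen content 17.5 % by mass meets the Class 5.1 criterion (Oxidizer), so the bleaching compound is Class 5.1.
The organic peroxide kit has self-accelerating decomposition temperature 33.8 °C, which is < 50 °C, so it is Class 4.1 (Self-Reactive).
Available-oxygen content 18.3 % by mass meets the Class 5.1 criterion (Oxidizer), so the pool-shock granules are Class 5.1.
Total Class 5.1: 12 g + (two 0.2 oz packs = 11.36 g) = 23.36 g.
23.36 g exceeds the rail limit of 20 g for Class 5.1.
Class 4.1 quantity: 7 kg.
7 kg ≤ 10 kg (rail limit, Class 4.1) — within limit.
The segregation rule (Class 5.1 with Class 2.2) does not apply to Class 5.1 with Class 4.1.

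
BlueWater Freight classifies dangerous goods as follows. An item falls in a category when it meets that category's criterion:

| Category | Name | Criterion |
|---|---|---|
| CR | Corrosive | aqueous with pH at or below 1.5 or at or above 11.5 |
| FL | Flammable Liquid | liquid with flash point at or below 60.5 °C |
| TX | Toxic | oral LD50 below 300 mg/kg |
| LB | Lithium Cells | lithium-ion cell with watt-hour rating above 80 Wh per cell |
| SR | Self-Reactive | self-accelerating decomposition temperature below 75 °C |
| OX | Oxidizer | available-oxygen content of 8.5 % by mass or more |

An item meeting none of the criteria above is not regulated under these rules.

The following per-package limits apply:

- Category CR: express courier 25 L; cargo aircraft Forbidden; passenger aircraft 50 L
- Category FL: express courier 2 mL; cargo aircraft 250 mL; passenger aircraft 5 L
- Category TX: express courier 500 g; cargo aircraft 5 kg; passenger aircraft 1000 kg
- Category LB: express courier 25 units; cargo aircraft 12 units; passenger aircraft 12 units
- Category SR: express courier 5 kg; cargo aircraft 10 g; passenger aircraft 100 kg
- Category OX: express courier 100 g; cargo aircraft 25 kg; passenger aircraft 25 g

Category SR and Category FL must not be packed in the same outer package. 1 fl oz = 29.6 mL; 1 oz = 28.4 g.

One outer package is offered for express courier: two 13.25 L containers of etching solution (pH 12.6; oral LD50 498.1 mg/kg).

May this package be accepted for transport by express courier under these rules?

The etching solution has pH 12.6, which is ≥ 11.5, so it is Category CR (Corrosive).
Category CR quantity: two 13.25 L containers = 26.5 L.
That exceeds the Category CR express courier limit of 25 L.

No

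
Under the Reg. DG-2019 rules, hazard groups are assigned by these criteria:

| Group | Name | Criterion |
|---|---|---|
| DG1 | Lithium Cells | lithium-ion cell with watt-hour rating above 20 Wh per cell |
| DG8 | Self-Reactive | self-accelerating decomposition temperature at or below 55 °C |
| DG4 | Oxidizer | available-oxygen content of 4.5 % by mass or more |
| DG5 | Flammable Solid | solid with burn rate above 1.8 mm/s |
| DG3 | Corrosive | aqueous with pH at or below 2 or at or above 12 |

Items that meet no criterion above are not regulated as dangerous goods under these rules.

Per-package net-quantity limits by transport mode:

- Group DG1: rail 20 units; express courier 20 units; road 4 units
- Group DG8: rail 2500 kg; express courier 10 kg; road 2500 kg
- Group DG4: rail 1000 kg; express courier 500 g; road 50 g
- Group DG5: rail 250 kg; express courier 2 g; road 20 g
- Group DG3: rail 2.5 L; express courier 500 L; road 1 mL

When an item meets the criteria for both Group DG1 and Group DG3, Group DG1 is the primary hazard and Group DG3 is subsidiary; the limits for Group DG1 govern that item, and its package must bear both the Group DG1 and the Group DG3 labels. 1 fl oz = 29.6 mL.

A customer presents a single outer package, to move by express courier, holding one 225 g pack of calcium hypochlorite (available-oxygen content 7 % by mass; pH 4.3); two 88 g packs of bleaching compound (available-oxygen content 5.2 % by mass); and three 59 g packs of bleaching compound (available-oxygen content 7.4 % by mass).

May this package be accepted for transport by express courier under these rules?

No

Available-oxygen content 7 % by mass meets the Group DG4 criterion (Oxidizer), so the calcium hypochlorite is Group DG4.
Available-oxygen content 5.2 % by mass meets the Group DG4 criterion (Oxidizer), so the bleaching compound is Group DG4.
Available-oxygen content 7.4 % by mass meets the Group DG4 criterion (Oxidizer), so the bleaching compound is Group DG4.
Total Group DG4: 225 g + (two 88 g packs = 176 g) + (three 59 g packs = 177 g) = 578 g.
578 g exceeds the express courier limit of 500 g for Group DG4.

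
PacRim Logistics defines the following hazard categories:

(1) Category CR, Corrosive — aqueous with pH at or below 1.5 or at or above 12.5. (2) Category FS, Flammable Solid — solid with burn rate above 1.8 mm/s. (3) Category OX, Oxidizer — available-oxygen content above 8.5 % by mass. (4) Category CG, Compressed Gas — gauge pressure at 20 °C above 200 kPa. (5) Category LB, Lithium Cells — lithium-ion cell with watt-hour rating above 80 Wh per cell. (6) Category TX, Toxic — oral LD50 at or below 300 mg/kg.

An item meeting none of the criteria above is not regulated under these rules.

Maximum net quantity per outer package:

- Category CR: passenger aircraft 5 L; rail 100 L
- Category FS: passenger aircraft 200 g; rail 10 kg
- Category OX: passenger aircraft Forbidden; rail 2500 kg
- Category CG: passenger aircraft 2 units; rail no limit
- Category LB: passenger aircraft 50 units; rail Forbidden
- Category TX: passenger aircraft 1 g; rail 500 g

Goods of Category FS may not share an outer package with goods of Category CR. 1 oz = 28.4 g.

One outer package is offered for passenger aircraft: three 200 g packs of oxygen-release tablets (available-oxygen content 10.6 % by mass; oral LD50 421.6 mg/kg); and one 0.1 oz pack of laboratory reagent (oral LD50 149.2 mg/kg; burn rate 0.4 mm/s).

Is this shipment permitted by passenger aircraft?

No

Available-oxygen content 10.6 % by mass meets the Category OX criterion (Oxidizer), so the oxygen-release tablets are Category OX.
With oral LD50 149.2 mg/kg (≤ 300 mg/kg), the laboratory reagent falls in Category TX.
Category TX quantity: one 0.1 oz pack = 2.84 g.
2.84 g > 1 g (passenger aircraft limit, Category TX) — over the limit.
Category OX quantity: three 200 g packs = 600 g.
By passenger aircraft, Category OX is Forbidden regardless of quantity.
The segregation rule (Category FS with Category CR) does not apply to Category TX with Category OX.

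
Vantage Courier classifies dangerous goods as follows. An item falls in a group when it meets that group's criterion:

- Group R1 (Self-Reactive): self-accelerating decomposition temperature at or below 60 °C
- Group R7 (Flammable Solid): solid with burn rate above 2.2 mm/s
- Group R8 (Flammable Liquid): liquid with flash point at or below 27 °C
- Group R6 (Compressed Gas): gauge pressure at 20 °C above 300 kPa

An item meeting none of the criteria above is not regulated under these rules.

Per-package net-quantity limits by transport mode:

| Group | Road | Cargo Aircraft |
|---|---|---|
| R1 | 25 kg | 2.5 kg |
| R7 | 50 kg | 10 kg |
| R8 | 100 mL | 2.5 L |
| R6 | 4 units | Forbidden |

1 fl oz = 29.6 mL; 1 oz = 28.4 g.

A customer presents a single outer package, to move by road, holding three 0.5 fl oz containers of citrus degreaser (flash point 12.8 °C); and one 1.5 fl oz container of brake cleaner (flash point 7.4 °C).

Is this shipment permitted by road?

Yes

With flash point 12.8 °C (≤ 27 °C), the citrus degreaser falls in Group R8.
With flash point 7.4 °C (≤ 27 °C), the brake cleaner falls in Group R8.
Total Group R8: (three 0.5 fl oz containers = 44.4 mL) + (one 1.5 fl oz container = 44.4 mL) = 88.8 mL.
88.8 mL is within the road limit of 100 mL for Group R8.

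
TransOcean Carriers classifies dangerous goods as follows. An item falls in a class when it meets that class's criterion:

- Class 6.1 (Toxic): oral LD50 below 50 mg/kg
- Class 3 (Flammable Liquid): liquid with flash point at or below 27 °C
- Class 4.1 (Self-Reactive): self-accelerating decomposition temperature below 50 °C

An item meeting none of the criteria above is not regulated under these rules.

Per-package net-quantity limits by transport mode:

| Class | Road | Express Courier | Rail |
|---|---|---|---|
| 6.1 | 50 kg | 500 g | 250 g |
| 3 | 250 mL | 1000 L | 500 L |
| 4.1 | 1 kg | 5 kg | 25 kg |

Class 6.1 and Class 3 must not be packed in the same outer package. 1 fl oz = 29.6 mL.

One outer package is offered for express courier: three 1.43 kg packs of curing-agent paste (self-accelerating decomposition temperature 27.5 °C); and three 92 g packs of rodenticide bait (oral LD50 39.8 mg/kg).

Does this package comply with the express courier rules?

The curing-agent paste has self-accelerating decomposition temperature 27.5 °C, which is < 50 °C, so it is Class 4.1 (Self-Reactive).
Rodenticide bait: oral LD50 39.8 mg/kg < 50 mg/kg → Class 6.1 (Toxic).
Class 6.1 quantity: three 92 g packs = 276 g.
That is within the Class 6.1 express courier limit of 500 g.
Class 4.1 quantity: three 1.43 kg packs = 4.29 kg.
4.29 kg ≤ 5 kg (express courier limit, Class 4.1) — within limit.
The segregation rule (Class 6.1 with Class 3) does not apply to Class 6.1 with Class 4.1.
Every hazard class is within its express courier limit and no segregation rule is violated.

Yes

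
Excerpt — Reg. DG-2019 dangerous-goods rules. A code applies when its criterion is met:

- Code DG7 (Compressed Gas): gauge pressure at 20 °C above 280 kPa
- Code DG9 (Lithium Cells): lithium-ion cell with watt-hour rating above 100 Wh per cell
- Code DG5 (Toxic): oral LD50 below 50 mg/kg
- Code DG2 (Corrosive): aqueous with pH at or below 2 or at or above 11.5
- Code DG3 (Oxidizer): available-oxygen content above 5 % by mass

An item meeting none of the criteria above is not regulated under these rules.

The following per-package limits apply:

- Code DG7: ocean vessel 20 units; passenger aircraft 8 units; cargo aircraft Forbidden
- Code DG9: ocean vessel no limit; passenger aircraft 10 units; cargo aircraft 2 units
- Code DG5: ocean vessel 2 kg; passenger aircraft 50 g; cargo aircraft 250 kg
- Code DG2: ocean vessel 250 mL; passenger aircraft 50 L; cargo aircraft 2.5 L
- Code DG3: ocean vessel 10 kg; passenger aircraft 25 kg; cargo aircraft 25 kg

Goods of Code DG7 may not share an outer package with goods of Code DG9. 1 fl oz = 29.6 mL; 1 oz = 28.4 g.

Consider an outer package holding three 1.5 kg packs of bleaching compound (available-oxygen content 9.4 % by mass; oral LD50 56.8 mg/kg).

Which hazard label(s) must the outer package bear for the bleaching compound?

Code DG3

Available-oxygen content 9.4 % by mass meets the Code DG3 criterion (Oxidizer), so the bleaching compound is Code DG3.
Only the Code DG3 label is required.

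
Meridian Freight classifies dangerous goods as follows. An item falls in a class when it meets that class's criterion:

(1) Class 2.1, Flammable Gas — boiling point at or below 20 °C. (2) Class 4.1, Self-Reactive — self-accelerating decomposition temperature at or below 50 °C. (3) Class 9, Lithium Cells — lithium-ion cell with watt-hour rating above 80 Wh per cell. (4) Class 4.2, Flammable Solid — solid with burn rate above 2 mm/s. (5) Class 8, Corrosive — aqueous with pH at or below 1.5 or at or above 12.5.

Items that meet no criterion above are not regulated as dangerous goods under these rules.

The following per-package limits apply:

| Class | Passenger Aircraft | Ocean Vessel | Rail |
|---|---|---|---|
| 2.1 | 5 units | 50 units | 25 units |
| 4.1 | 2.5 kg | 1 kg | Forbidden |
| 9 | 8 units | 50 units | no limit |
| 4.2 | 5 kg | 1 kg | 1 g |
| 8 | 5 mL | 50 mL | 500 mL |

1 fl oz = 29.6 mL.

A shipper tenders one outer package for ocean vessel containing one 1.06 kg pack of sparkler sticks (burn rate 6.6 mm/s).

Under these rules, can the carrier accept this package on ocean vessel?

No

Burn rate 6.6 mm/s meets the Class 4.2 criterion (Flammable Solid), so the sparkler sticks are Class 4.2.
Class 4.2 quantity: 1.06 kg.
1.06 kg > 1 kg (ocean vessel limit, Class 4.2) — over the limit.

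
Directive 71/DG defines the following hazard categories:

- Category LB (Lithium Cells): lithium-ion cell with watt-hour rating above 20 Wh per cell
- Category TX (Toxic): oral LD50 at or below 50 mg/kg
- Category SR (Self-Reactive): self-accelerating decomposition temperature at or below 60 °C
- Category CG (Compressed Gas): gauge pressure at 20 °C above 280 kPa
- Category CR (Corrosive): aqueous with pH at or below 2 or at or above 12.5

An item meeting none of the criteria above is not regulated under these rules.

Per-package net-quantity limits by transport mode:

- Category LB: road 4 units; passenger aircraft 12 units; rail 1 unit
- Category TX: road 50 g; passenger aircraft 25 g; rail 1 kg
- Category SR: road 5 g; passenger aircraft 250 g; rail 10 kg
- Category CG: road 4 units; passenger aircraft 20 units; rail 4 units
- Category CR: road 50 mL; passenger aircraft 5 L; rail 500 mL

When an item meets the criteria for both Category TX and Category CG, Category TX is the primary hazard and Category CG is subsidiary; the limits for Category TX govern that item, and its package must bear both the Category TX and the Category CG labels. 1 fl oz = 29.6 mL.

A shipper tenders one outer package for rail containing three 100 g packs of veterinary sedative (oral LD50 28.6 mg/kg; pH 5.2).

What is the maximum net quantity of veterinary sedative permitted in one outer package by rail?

With oral LD50 28.6 mg/kg (≤ 50 mg/kg), the veterinary sedative falls in Category TX.
The rail limit for Category TX is 1 kg.

1 kg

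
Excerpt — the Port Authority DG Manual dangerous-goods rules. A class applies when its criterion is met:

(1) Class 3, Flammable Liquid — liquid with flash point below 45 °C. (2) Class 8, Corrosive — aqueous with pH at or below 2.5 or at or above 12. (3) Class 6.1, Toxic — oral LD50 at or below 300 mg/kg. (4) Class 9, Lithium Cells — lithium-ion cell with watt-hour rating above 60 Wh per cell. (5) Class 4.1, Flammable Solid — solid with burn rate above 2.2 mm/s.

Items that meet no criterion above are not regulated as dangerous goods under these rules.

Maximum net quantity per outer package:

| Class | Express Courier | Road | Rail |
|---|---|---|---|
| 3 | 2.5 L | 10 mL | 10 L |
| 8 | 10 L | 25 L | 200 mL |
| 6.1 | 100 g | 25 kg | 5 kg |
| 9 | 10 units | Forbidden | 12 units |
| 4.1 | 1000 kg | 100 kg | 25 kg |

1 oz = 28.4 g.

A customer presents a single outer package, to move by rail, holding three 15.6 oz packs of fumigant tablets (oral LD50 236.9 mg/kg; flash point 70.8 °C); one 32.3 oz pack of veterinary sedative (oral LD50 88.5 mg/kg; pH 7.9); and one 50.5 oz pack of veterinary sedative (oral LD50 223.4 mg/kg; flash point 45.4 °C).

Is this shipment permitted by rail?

Oral LD50 236.9 mg/kg meets the Class 6.1 criterion (Toxic), so the fumigant tablets are Class 6.1.
Oral LD50 88.5 mg/kg meets the Class 6.1 criterion (Toxic), so the veterinary sedative is Class 6.1.
Veterinary sedative: oral LD50 223.4 mg/kg ≤ 300 mg/kg → Class 6.1 (Toxic).
Total Class 6.1: (three 15.6 oz packs = 1329.12 g) + (one 32.3 oz pack = 917.32 g) + (one 50.5 oz pack = 1434.2 g) = 3680.64 g.
3680.64 g is within the rail limit of 5 kg for Class 6.1.

Yes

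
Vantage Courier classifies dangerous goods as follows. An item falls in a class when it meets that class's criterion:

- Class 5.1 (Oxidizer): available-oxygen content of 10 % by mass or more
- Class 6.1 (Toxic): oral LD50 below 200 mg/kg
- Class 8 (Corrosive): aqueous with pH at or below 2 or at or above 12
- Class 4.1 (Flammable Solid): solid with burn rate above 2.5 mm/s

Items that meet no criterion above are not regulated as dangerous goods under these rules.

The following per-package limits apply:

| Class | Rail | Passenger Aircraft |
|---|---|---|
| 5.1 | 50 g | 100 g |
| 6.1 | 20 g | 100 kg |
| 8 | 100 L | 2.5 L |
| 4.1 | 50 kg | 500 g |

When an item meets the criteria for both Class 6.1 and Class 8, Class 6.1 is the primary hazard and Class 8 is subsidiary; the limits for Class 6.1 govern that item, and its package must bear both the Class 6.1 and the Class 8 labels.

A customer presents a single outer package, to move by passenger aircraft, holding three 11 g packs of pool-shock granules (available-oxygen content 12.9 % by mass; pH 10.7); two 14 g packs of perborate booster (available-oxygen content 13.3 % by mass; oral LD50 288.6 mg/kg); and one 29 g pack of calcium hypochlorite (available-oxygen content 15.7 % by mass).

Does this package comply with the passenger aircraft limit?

Yes

Available-oxygen content 12.9 % by mass meets the Class 5.1 criterion (Oxidizer), so the pool-shock granules are Class 5.1.
The perborate booster has available-oxygen content 13.3 % by mass, which is ≥ 10 % by mass, so it is Class 5.1 (Oxidizer).
The calcium hypochlorite has available-oxygen content 15.7 % by mass, which is ≥ 10 % by mass, so it is Class 5.1 (Oxidizer).
Total Class 5.1: (three 11 g packs = 33 g) + (two 14 g packs = 28 g) + 29 g = 90 g.
90 g ≤ 100 g (passenger aircraft limit, Class 5.1) — within limit.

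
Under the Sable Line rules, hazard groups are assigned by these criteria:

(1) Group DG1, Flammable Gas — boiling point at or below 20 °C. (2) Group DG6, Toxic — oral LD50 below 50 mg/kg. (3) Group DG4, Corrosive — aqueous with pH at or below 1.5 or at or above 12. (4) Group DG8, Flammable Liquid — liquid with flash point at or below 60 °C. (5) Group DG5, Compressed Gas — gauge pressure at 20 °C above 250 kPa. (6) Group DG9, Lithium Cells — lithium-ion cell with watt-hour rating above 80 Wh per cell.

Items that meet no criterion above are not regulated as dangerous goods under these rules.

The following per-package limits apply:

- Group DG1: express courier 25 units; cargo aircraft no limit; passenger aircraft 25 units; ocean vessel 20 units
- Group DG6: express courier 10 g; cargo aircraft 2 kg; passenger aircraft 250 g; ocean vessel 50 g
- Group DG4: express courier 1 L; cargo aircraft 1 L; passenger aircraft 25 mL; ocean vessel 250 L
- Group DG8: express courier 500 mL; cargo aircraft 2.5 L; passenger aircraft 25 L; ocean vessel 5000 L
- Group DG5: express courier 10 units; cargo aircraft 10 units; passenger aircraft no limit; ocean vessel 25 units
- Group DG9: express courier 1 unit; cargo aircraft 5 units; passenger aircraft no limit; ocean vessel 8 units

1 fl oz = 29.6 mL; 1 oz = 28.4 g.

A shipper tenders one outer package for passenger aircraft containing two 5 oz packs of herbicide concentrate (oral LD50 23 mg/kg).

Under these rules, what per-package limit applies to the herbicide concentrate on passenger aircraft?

250 g

Oral LD50 23 mg/kg meets the Group DG6 criterion (Toxic), so the herbicide concentrate is Group DG6.
The passenger aircraft limit for Group DG6 is 250 g.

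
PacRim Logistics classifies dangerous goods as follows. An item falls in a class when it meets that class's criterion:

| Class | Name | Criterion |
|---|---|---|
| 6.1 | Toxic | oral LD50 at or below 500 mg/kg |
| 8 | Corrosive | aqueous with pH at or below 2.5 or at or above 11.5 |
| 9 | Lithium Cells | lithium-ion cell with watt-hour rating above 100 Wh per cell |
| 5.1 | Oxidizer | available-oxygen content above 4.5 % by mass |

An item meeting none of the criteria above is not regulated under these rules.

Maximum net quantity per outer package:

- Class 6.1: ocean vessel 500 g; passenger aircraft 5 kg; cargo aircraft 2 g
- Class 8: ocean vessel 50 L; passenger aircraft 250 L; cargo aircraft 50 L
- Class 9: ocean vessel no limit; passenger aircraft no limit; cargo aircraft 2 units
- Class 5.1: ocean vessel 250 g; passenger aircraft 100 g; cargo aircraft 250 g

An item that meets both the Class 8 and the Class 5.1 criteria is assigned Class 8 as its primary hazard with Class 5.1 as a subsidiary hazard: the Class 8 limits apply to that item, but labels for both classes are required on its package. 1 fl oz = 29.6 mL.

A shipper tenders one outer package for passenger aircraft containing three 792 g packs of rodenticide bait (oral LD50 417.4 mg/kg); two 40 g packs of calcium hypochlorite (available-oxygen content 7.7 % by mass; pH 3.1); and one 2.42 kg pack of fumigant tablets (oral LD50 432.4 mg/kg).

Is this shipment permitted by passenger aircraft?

Yes

Rodenticide bait: oral LD50 417.4 mg/kg ≤ 500 mg/kg → Class 6.1 (Toxic).
The calcium hypochlorite has available-oxygen content 7.7 % by mass, which is > 4.5 % by mass, so it is Class 5.1 (Oxidizer).
The fumigant tablets have oral LD50 432.4 mg/kg, which is ≤ 500 mg/kg, so they are Class 6.1 (Toxic).
Class 6.1 net quantity: (three 792 g packs = 2.376 kg) + 2.42 kg = 4.796 kg.
4.796 kg is within the passenger aircraft limit of 5 kg for Class 6.1.
Class 5.1 quantity: two 40 g packs = 80 g.
That is within the Class 5.1 passenger aircraft limit of 100 g.
Every hazard class is within its passenger aircraft limit and no segregation rule is violated.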